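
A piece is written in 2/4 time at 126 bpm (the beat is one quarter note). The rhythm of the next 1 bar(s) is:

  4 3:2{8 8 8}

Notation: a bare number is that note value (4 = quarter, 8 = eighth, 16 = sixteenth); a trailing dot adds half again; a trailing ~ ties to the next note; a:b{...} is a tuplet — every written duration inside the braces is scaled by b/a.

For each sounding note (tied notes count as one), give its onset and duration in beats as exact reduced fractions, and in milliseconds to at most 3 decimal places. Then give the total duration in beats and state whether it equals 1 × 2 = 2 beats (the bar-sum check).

1) 0.0ms=0b +476.19ms=1b
2) 476.19ms=1b +158.73ms=1/3b
3) 634.921ms=4/3b +158.73ms=1/3b
4) 793.651ms=5/3b +158.73ms=1/3b
Σ=2b of 2 (126bpm 2/4) — PASS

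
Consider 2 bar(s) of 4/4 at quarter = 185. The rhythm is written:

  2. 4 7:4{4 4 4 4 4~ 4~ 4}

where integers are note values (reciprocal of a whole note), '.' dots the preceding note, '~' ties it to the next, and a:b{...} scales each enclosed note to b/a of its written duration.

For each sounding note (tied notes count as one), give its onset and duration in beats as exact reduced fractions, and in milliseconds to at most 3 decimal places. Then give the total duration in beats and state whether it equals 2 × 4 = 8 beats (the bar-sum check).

1) 0.0ms=0b +972.973ms=3b
2) 972.973ms=3b +324.324ms=1b
3) 1297.297ms=4b +185.328ms=4/7b
4) 1482.625ms=32/7b +185.328ms=4/7b
5) 1667.954ms=36/7b +185.328ms=4/7b
6) 1853.282ms=40/7b +185.328ms=4/7b
7) 2038.61ms=44/7b +555.985ms=12/7b
Σ=8b of 8 (185bpm 4/4) — PASS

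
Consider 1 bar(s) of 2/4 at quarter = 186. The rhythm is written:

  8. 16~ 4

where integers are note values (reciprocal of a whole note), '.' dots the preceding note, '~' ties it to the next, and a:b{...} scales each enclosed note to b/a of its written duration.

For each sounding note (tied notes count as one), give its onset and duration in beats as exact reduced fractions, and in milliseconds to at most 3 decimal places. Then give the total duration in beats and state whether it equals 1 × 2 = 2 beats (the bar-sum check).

1) 0.0ms=0b +241.935ms=3/4b
2) 241.935ms=3/4b +403.226ms=5/4b
Σ=2b of 2 (186bpm 2/4) — PASS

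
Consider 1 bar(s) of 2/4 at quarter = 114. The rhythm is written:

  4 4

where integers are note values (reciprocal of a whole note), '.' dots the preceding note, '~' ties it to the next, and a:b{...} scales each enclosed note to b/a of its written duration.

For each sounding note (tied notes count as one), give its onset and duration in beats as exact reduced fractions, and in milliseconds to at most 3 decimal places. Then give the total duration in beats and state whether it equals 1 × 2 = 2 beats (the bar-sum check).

1) 0.0ms=0b +526.316ms=1b
2) 526.316ms=1b +526.316ms=1b
Σ=2b of 2 (114bpm 2/4) — PASS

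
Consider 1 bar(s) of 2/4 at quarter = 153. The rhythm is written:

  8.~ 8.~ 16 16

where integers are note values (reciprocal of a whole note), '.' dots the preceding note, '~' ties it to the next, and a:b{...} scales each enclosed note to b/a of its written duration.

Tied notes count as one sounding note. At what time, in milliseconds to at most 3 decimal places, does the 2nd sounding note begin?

1. 0.0ms @ 0 + 686.275ms (7/4)
2. 686.275ms @ 7/4 + 98.039ms (1/4)

note 2 onset = 7/4b = 686.275ms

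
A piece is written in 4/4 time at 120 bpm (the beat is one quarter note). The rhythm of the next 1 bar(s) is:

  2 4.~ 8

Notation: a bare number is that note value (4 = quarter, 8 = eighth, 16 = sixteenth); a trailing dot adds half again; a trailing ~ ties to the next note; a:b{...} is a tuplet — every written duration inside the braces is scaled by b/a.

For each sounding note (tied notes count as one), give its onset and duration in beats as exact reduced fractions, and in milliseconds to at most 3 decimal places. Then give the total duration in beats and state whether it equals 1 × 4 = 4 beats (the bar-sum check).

1) 0.0ms=0b +1000.0ms=2b
2) 1000.0ms=2b +1000.0ms=2b
Σ=4b of 4 (120bpm 4/4) — PASS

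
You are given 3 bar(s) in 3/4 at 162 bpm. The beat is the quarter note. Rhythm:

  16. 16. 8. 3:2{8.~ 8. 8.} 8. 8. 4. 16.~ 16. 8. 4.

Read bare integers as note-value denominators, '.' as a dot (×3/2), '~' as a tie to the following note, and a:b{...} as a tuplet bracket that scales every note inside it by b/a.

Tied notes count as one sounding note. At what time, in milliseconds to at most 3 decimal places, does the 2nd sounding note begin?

note 2 onset = 3/8b = 138.889ms

1. 0.0ms @ 0 + 138.889ms (3/8)
2. 138.889ms @ 3/8 + 138.889ms (3/8)
3. 277.778ms @ 3/4 + 277.778ms (3/4)
4. 555.556ms @ 3/2 + 370.37ms (1)
5. 925.926ms @ 5/2 + 185.185ms (1/2)
6. 1111.111ms @ 3 + 277.778ms (3/4)
7. 1388.889ms @ 15/4 + 277.778ms (3/4)
8. 1666.667ms @ 9/2 + 555.556ms (3/2)
9. 2222.222ms @ 6 + 277.778ms (3/4)
10. 2500.0ms @ 27/4 + 277.778ms (3/4)
11. 2777.778ms @ 15/2 + 555.556ms (3/2)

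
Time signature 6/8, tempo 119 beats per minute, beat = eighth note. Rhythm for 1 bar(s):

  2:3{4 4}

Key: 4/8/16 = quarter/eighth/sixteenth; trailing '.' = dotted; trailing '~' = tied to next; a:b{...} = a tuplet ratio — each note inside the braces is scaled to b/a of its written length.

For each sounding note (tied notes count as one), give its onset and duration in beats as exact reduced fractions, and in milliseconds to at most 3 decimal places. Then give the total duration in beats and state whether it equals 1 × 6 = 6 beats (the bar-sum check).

1) 0.0ms=0b +1512.605ms=3b
2) 1512.605ms=3b +1512.605ms=3b
Σ=6b of 6 (119bpm 6/8) — PASS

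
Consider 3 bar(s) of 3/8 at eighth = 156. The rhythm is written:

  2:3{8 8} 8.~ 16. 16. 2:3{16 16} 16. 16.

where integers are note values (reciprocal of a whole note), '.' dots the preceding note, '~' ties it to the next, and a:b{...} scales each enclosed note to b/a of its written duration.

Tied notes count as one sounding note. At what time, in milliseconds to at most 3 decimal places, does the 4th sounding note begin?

note 4 onset = 21/4b = 2019.231ms

1. 0.0ms @ 0 + 576.923ms (3/2)
2. 576.923ms @ 3/2 + 576.923ms (3/2)
3. 1153.846ms @ 3 + 865.385ms (9/4)
4. 2019.231ms @ 21/4 + 288.462ms (3/4)
5. 2307.692ms @ 6 + 288.462ms (3/4)
6. 2596.154ms @ 27/4 + 288.462ms (3/4)
7. 2884.615ms @ 15/2 + 288.462ms (3/4)
8. 3173.077ms @ 33/4 + 288.462ms (3/4)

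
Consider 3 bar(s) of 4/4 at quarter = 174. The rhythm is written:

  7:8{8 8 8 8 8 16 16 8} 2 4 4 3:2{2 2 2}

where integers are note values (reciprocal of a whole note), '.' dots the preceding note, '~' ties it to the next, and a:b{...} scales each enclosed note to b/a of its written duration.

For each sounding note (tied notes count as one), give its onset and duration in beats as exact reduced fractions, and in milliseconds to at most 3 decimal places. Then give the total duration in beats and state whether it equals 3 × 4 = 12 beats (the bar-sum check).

1) 0.0ms=0b +197.044ms=4/7b
2) 197.044ms=4/7b +197.044ms=4/7b
3) 394.089ms=8/7b +197.044ms=4/7b
4) 591.133ms=12/7b +197.044ms=4/7b
5) 788.177ms=16/7b +197.044ms=4/7b
6) 985.222ms=20/7b +98.522ms=2/7b
7) 1083.744ms=22/7b +98.522ms=2/7b
8) 1182.266ms=24/7b +197.044ms=4/7b
9) 1379.31ms=4b +689.655ms=2b
10) 2068.966ms=6b +344.828ms=1b
11) 2413.793ms=7b +344.828ms=1b
12) 2758.621ms=8b +459.77ms=4/3b
13) 3218.391ms=28/3b +459.77ms=4/3b
14) 3678.161ms=32/3b +459.77ms=4/3b
Σ=12b of 12 (174bpm 4/4) — PASS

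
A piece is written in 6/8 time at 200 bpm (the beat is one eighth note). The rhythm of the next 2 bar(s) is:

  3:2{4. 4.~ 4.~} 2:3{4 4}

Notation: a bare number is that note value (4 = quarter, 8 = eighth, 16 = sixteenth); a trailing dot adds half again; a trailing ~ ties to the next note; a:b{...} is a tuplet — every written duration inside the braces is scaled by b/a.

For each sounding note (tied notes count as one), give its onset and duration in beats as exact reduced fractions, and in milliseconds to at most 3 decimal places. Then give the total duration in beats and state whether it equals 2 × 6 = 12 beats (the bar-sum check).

1) 0.0ms=0b +600.0ms=2b
2) 600.0ms=2b +2100.0ms=7b
3) 2700.0ms=9b +900.0ms=3b
Σ=12b of 12 (200bpm 6/8) — PASS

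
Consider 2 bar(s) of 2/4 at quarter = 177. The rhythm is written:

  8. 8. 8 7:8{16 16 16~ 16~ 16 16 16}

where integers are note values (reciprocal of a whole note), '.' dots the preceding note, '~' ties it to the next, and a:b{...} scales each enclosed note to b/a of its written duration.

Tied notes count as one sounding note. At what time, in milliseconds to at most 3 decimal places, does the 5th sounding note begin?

1. 0.0ms @ 0 + 254.237ms (3/4)
2. 254.237ms @ 3/4 + 254.237ms (3/4)
3. 508.475ms @ 3/2 + 169.492ms (1/2)
4. 677.966ms @ 2 + 96.852ms (2/7)
5. 774.818ms @ 16/7 + 96.852ms (2/7)
6. 871.671ms @ 18/7 + 290.557ms (6/7)
7. 1162.228ms @ 24/7 + 96.852ms (2/7)
8. 1259.08ms @ 26/7 + 96.852ms (2/7)

note 5 onset = 16/7b = 774.818ms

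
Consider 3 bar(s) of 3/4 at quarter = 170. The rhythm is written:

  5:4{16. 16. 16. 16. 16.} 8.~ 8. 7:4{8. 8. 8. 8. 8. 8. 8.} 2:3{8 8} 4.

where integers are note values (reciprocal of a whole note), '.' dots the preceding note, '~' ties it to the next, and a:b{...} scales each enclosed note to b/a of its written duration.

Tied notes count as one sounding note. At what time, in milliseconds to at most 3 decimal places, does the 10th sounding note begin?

note 10 onset = 30/7b = 1512.605ms

1. 0.0ms @ 0 + 105.882ms (3/10)
2. 105.882ms @ 3/10 + 105.882ms (3/10)
3. 211.765ms @ 3/5 + 105.882ms (3/10)
4. 317.647ms @ 9/10 + 105.882ms (3/10)
5. 423.529ms @ 6/5 + 105.882ms (3/10)
6. 529.412ms @ 3/2 + 529.412ms (3/2)
7. 1058.824ms @ 3 + 151.261ms (3/7)
8. 1210.084ms @ 24/7 + 151.261ms (3/7)
9. 1361.345ms @ 27/7 + 151.261ms (3/7)
10. 1512.605ms @ 30/7 + 151.261ms (3/7)
11. 1663.866ms @ 33/7 + 151.261ms (3/7)
12. 1815.126ms @ 36/7 + 151.261ms (3/7)
13. 1966.387ms @ 39/7 + 151.261ms (3/7)
14. 2117.647ms @ 6 + 264.706ms (3/4)
15. 2382.353ms @ 27/4 + 264.706ms (3/4)
16. 2647.059ms @ 15/2 + 529.412ms (3/2)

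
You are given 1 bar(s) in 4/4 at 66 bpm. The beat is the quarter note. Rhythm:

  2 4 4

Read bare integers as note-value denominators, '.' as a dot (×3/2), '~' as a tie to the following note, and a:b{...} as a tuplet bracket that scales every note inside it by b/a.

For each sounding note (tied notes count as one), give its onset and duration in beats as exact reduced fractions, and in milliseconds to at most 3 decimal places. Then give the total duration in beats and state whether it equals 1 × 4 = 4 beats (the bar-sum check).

1) 0.0ms=0b +1818.182ms=2b
2) 1818.182ms=2b +909.091ms=1b
3) 2727.273ms=3b +909.091ms=1b
Σ=4b of 4 (66bpm 4/4) — PASS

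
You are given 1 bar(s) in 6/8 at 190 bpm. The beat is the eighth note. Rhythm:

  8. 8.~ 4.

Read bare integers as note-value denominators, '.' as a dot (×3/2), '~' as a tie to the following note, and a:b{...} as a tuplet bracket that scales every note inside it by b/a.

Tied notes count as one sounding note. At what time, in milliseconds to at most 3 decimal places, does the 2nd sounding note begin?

note 2 onset = 3/2b = 473.684ms

1. 0.0ms @ 0 + 473.684ms (3/2)
2. 473.684ms @ 3/2 + 1421.053ms (9/2)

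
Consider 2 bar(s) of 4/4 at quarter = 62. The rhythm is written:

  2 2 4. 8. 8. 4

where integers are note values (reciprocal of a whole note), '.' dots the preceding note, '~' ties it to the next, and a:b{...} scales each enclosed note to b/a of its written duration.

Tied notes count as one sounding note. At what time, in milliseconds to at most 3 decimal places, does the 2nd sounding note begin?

note 2 onset = 2b = 1935.484ms

1. 0.0ms @ 0 + 1935.484ms (2)
2. 1935.484ms @ 2 + 1935.484ms (2)
3. 3870.968ms @ 4 + 1451.613ms (3/2)
4. 5322.581ms @ 11/2 + 725.806ms (3/4)
5. 6048.387ms @ 25/4 + 725.806ms (3/4)
6. 6774.194ms @ 7 + 967.742ms (1)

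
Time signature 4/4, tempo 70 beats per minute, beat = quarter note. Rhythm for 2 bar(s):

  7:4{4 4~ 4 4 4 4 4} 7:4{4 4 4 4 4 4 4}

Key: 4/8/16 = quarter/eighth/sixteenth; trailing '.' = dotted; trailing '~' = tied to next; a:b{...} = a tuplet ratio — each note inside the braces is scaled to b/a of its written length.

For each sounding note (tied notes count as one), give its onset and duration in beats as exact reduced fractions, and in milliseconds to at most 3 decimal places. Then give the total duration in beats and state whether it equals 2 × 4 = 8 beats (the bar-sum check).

1) 0.0ms=0b +489.796ms=4/7b
2) 489.796ms=4/7b +979.592ms=8/7b
3) 1469.388ms=12/7b +489.796ms=4/7b
4) 1959.184ms=16/7b +489.796ms=4/7b
5) 2448.98ms=20/7b +489.796ms=4/7b
6) 2938.776ms=24/7b +489.796ms=4/7b
7) 3428.571ms=4b +489.796ms=4/7b
8) 3918.367ms=32/7b +489.796ms=4/7b
9) 4408.163ms=36/7b +489.796ms=4/7b
10) 4897.959ms=40/7b +489.796ms=4/7b
11) 5387.755ms=44/7b +489.796ms=4/7b
12) 5877.551ms=48/7b +489.796ms=4/7b
13) 6367.347ms=52/7b +489.796ms=4/7b
Σ=8b of 8 (70bpm 4/4) — PASS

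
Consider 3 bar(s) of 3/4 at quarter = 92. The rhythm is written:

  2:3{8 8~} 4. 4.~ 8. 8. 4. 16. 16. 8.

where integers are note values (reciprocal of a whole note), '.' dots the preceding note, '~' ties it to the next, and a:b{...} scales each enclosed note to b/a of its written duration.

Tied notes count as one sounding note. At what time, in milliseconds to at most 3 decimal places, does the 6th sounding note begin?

1. 0.0ms @ 0 + 489.13ms (3/4)
2. 489.13ms @ 3/4 + 1467.391ms (9/4)
3. 1956.522ms @ 3 + 1467.391ms (9/4)
4. 3423.913ms @ 21/4 + 489.13ms (3/4)
5. 3913.043ms @ 6 + 978.261ms (3/2)
6. 4891.304ms @ 15/2 + 244.565ms (3/8)
7. 5135.87ms @ 63/8 + 244.565ms (3/8)
8. 5380.435ms @ 33/4 + 489.13ms (3/4)

note 6 onset = 15/2b = 4891.304ms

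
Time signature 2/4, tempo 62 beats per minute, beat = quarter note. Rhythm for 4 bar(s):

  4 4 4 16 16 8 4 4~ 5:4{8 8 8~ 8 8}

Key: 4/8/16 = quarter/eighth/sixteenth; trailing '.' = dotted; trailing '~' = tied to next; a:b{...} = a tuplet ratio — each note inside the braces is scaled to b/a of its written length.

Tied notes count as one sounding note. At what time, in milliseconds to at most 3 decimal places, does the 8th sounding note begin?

note 8 onset = 5b = 4838.71ms

1. 0.0ms @ 0 + 967.742ms (1)
2. 967.742ms @ 1 + 967.742ms (1)
3. 1935.484ms @ 2 + 967.742ms (1)
4. 2903.226ms @ 3 + 241.935ms (1/4)
5. 3145.161ms @ 13/4 + 241.935ms (1/4)
6. 3387.097ms @ 7/2 + 483.871ms (1/2)
7. 3870.968ms @ 4 + 967.742ms (1)
8. 4838.71ms @ 5 + 1354.839ms (7/5)
9. 6193.548ms @ 32/5 + 387.097ms (2/5)
10. 6580.645ms @ 34/5 + 774.194ms (4/5)
11. 7354.839ms @ 38/5 + 387.097ms (2/5)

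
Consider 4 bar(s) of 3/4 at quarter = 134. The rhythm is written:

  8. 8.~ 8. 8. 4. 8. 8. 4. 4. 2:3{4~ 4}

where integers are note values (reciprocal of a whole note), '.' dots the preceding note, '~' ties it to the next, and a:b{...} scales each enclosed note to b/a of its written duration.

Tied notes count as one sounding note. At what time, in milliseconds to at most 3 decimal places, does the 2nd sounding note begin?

1. 0.0ms @ 0 + 335.821ms (3/4)
2. 335.821ms @ 3/4 + 671.642ms (3/2)
3. 1007.463ms @ 9/4 + 335.821ms (3/4)
4. 1343.284ms @ 3 + 671.642ms (3/2)
5. 2014.925ms @ 9/2 + 335.821ms (3/4)
6. 2350.746ms @ 21/4 + 335.821ms (3/4)
7. 2686.567ms @ 6 + 671.642ms (3/2)
8. 3358.209ms @ 15/2 + 671.642ms (3/2)
9. 4029.851ms @ 9 + 1343.284ms (3)

note 2 onset = 3/4b = 335.821ms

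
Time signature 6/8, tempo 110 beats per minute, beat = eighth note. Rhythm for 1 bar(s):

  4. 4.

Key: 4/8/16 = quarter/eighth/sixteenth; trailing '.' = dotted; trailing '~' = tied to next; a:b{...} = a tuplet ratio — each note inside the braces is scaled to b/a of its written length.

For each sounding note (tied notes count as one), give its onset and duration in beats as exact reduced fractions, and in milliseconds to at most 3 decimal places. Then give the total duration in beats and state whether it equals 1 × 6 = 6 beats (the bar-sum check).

1) 0.0ms=0b +1636.364ms=3b
2) 1636.364ms=3b +1636.364ms=3b
Σ=6b of 6 (110bpm 6/8) — PASS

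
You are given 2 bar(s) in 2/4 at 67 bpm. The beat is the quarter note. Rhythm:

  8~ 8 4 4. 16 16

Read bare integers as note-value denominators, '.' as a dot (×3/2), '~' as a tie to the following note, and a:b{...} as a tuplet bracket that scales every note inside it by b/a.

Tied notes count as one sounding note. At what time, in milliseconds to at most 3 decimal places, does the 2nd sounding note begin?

1. 0.0ms @ 0 + 895.522ms (1)
2. 895.522ms @ 1 + 895.522ms (1)
3. 1791.045ms @ 2 + 1343.284ms (3/2)
4. 3134.328ms @ 7/2 + 223.881ms (1/4)
5. 3358.209ms @ 15/4 + 223.881ms (1/4)

note 2 onset = 1b = 895.522ms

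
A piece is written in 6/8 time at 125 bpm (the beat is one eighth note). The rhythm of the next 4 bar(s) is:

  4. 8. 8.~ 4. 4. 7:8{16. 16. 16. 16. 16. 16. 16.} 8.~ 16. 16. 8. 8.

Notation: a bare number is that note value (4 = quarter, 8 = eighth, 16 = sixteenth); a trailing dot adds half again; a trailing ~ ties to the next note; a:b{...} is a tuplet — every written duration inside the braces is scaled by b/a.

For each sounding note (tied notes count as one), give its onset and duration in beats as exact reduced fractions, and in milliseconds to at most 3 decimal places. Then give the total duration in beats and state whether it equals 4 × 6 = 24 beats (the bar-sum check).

1) 0.0ms=0b +1440.0ms=3b
2) 1440.0ms=3b +720.0ms=3/2b
3) 2160.0ms=9/2b +2160.0ms=9/2b
4) 4320.0ms=9b +1440.0ms=3b
5) 5760.0ms=12b +411.429ms=6/7b
6) 6171.429ms=90/7b +411.429ms=6/7b
7) 6582.857ms=96/7b +411.429ms=6/7b
8) 6994.286ms=102/7b +411.429ms=6/7b
9) 7405.714ms=108/7b +411.429ms=6/7b
10) 7817.143ms=114/7b +411.429ms=6/7b
11) 8228.571ms=120/7b +411.429ms=6/7b
12) 8640.0ms=18b +1080.0ms=9/4b
13) 9720.0ms=81/4b +360.0ms=3/4b
14) 10080.0ms=21b +720.0ms=3/2b
15) 10800.0ms=45/2b +720.0ms=3/2b
Σ=24b of 24 (125bpm 6/8) — PASS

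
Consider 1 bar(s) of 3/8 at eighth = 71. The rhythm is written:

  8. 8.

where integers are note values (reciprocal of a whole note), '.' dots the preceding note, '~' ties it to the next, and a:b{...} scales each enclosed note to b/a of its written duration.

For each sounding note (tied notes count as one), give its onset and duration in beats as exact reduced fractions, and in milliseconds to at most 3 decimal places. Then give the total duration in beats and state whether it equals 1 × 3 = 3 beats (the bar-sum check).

1) 0.0ms=0b +1267.606ms=3/2b
2) 1267.606ms=3/2b +1267.606ms=3/2b
Σ=3b of 3 (71bpm 3/8) — PASS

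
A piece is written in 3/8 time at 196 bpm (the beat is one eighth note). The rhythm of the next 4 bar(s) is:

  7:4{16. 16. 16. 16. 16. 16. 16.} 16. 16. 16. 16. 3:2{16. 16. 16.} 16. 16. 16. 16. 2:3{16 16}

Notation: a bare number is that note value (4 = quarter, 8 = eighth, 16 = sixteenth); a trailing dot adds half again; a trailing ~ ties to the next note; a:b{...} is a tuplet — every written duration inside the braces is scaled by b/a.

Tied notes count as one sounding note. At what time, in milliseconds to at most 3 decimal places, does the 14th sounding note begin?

1. 0.0ms @ 0 + 131.195ms (3/7)
2. 131.195ms @ 3/7 + 131.195ms (3/7)
3. 262.391ms @ 6/7 + 131.195ms (3/7)
4. 393.586ms @ 9/7 + 131.195ms (3/7)
5. 524.781ms @ 12/7 + 131.195ms (3/7)
6. 655.977ms @ 15/7 + 131.195ms (3/7)
7. 787.172ms @ 18/7 + 131.195ms (3/7)
8. 918.367ms @ 3 + 229.592ms (3/4)
9. 1147.959ms @ 15/4 + 229.592ms (3/4)
10. 1377.551ms @ 9/2 + 229.592ms (3/4)
11. 1607.143ms @ 21/4 + 229.592ms (3/4)
12. 1836.735ms @ 6 + 153.061ms (1/2)
13. 1989.796ms @ 13/2 + 153.061ms (1/2)
14. 2142.857ms @ 7 + 153.061ms (1/2)
15. 2295.918ms @ 15/2 + 229.592ms (3/4)
16. 2525.51ms @ 33/4 + 229.592ms (3/4)
17. 2755.102ms @ 9 + 229.592ms (3/4)
18. 2984.694ms @ 39/4 + 229.592ms (3/4)
19. 3214.286ms @ 21/2 + 229.592ms (3/4)
20. 3443.878ms @ 45/4 + 229.592ms (3/4)

note 14 onset = 7b = 2142.857ms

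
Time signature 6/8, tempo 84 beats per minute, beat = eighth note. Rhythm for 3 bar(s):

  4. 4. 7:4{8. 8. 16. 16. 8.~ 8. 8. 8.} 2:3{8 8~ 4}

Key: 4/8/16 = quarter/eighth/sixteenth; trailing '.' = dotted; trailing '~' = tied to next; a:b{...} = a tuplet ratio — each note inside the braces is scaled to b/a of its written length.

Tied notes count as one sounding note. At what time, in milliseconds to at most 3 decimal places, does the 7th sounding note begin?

note 7 onset = 60/7b = 6122.449ms

1. 0.0ms @ 0 + 2142.857ms (3)
2. 2142.857ms @ 3 + 2142.857ms (3)
3. 4285.714ms @ 6 + 612.245ms (6/7)
4. 4897.959ms @ 48/7 + 612.245ms (6/7)
5. 5510.204ms @ 54/7 + 306.122ms (3/7)
6. 5816.327ms @ 57/7 + 306.122ms (3/7)
7. 6122.449ms @ 60/7 + 1224.49ms (12/7)
8. 7346.939ms @ 72/7 + 612.245ms (6/7)
9. 7959.184ms @ 78/7 + 612.245ms (6/7)
10. 8571.429ms @ 12 + 1071.429ms (3/2)
11. 9642.857ms @ 27/2 + 3214.286ms (9/2)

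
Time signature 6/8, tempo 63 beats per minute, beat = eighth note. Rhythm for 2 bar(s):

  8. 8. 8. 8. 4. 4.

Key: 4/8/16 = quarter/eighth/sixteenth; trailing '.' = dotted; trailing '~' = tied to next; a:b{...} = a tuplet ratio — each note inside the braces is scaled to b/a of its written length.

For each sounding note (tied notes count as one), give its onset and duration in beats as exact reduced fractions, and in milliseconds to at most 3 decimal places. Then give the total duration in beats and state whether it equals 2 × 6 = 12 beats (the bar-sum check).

1) 0.0ms=0b +1428.571ms=3/2b
2) 1428.571ms=3/2b +1428.571ms=3/2b
3) 2857.143ms=3b +1428.571ms=3/2b
4) 4285.714ms=9/2b +1428.571ms=3/2b
5) 5714.286ms=6b +2857.143ms=3b
6) 8571.429ms=9b +2857.143ms=3b
Σ=12b of 12 (63bpm 6/8) — PASS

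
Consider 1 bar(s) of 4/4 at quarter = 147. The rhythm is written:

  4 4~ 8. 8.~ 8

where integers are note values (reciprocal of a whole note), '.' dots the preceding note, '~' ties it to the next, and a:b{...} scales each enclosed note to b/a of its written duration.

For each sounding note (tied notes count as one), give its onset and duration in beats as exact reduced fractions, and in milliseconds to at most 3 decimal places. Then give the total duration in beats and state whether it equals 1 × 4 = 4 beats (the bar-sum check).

1) 0.0ms=0b +408.163ms=1b
2) 408.163ms=1b +714.286ms=7/4b
3) 1122.449ms=11/4b +510.204ms=5/4b
Σ=4b of 4 (147bpm 4/4) — PASS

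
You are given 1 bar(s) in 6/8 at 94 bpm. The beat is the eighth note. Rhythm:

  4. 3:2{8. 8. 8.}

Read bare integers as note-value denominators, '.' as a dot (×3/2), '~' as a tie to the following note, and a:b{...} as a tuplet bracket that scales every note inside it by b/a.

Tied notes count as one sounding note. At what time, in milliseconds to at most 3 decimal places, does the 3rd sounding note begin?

1. 0.0ms @ 0 + 1914.894ms (3)
2. 1914.894ms @ 3 + 638.298ms (1)
3. 2553.191ms @ 4 + 638.298ms (1)
4. 3191.489ms @ 5 + 638.298ms (1)

note 3 onset = 4b = 2553.191ms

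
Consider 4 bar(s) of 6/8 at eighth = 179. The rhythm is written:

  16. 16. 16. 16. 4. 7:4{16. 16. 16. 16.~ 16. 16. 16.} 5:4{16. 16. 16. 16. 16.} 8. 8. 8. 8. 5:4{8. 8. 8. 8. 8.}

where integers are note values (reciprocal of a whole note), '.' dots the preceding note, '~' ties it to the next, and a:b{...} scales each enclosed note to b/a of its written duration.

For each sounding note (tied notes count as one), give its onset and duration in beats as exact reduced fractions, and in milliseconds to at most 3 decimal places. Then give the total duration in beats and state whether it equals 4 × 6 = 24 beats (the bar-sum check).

1) 0.0ms=0b +251.397ms=3/4b
2) 251.397ms=3/4b +251.397ms=3/4b
3) 502.793ms=3/2b +251.397ms=3/4b
4) 754.19ms=9/4b +251.397ms=3/4b
5) 1005.587ms=3b +1005.587ms=3b
6) 2011.173ms=6b +143.655ms=3/7b
7) 2154.828ms=45/7b +143.655ms=3/7b
8) 2298.484ms=48/7b +143.655ms=3/7b
9) 2442.139ms=51/7b +287.31ms=6/7b
10) 2729.449ms=57/7b +143.655ms=3/7b
11) 2873.105ms=60/7b +143.655ms=3/7b
12) 3016.76ms=9b +201.117ms=3/5b
13) 3217.877ms=48/5b +201.117ms=3/5b
14) 3418.994ms=51/5b +201.117ms=3/5b
15) 3620.112ms=54/5b +201.117ms=3/5b
16) 3821.229ms=57/5b +201.117ms=3/5b
17) 4022.346ms=12b +502.793ms=3/2b
18) 4525.14ms=27/2b +502.793ms=3/2b
19) 5027.933ms=15b +502.793ms=3/2b
20) 5530.726ms=33/2b +502.793ms=3/2b
21) 6033.52ms=18b +402.235ms=6/5b
22) 6435.754ms=96/5b +402.235ms=6/5b
23) 6837.989ms=102/5b +402.235ms=6/5b
24) 7240.223ms=108/5b +402.235ms=6/5b
25) 7642.458ms=114/5b +402.235ms=6/5b
Σ=24b of 24 (179bpm 6/8) — PASS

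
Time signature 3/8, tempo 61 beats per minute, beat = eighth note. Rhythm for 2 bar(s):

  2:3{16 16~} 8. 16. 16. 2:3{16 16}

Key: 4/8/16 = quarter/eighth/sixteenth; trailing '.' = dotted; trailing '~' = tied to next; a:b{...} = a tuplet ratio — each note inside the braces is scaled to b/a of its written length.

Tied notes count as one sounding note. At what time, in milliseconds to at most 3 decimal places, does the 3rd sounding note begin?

1. 0.0ms @ 0 + 737.705ms (3/4)
2. 737.705ms @ 3/4 + 2213.115ms (9/4)
3. 2950.82ms @ 3 + 737.705ms (3/4)
4. 3688.525ms @ 15/4 + 737.705ms (3/4)
5. 4426.23ms @ 9/2 + 737.705ms (3/4)
6. 5163.934ms @ 21/4 + 737.705ms (3/4)

note 3 onset = 3b = 2950.82ms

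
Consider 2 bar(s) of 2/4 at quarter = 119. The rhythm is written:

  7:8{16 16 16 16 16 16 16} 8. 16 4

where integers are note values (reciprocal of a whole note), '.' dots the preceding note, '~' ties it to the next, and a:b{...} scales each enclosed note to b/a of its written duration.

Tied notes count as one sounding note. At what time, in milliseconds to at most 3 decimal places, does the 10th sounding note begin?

note 10 onset = 3b = 1512.605ms

1. 0.0ms @ 0 + 144.058ms (2/7)
2. 144.058ms @ 2/7 + 144.058ms (2/7)
3. 288.115ms @ 4/7 + 144.058ms (2/7)
4. 432.173ms @ 6/7 + 144.058ms (2/7)
5. 576.23ms @ 8/7 + 144.058ms (2/7)
6. 720.288ms @ 10/7 + 144.058ms (2/7)
7. 864.346ms @ 12/7 + 144.058ms (2/7)
8. 1008.403ms @ 2 + 378.151ms (3/4)
9. 1386.555ms @ 11/4 + 126.05ms (1/4)
10. 1512.605ms @ 3 + 504.202ms (1)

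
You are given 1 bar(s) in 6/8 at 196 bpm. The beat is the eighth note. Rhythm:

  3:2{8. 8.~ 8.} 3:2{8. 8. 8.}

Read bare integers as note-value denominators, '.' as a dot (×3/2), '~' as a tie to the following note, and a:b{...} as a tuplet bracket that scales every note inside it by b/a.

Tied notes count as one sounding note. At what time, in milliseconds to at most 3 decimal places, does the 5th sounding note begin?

1. 0.0ms @ 0 + 306.122ms (1)
2. 306.122ms @ 1 + 612.245ms (2)
3. 918.367ms @ 3 + 306.122ms (1)
4. 1224.49ms @ 4 + 306.122ms (1)
5. 1530.612ms @ 5 + 306.122ms (1)

note 5 onset = 5b = 1530.612ms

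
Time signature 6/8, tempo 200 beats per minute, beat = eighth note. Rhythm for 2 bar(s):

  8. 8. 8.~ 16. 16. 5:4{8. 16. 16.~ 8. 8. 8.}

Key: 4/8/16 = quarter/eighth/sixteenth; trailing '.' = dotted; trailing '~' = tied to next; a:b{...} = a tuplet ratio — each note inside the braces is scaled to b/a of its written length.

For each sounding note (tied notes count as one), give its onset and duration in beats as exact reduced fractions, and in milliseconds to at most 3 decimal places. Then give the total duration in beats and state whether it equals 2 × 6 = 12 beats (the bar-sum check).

1) 0.0ms=0b +450.0ms=3/2b
2) 450.0ms=3/2b +450.0ms=3/2b
3) 900.0ms=3b +675.0ms=9/4b
4) 1575.0ms=21/4b +225.0ms=3/4b
5) 1800.0ms=6b +360.0ms=6/5b
6) 2160.0ms=36/5b +180.0ms=3/5b
7) 2340.0ms=39/5b +540.0ms=9/5b
8) 2880.0ms=48/5b +360.0ms=6/5b
9) 3240.0ms=54/5b +360.0ms=6/5b
Σ=12b of 12 (200bpm 6/8) — PASS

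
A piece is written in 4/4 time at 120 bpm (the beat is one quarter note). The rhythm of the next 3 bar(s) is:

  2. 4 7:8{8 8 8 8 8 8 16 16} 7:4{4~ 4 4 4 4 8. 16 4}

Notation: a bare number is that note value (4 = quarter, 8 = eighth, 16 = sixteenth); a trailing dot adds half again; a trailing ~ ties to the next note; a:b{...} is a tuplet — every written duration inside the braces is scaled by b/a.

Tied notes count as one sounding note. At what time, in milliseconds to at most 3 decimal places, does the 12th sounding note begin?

note 12 onset = 64/7b = 4571.429ms

1. 0.0ms @ 0 + 1500.0ms (3)
2. 1500.0ms @ 3 + 500.0ms (1)
3. 2000.0ms @ 4 + 285.714ms (4/7)
4. 2285.714ms @ 32/7 + 285.714ms (4/7)
5. 2571.429ms @ 36/7 + 285.714ms (4/7)
6. 2857.143ms @ 40/7 + 285.714ms (4/7)
7. 3142.857ms @ 44/7 + 285.714ms (4/7)
8. 3428.571ms @ 48/7 + 285.714ms (4/7)
9. 3714.286ms @ 52/7 + 142.857ms (2/7)
10. 3857.143ms @ 54/7 + 142.857ms (2/7)
11. 4000.0ms @ 8 + 571.429ms (8/7)
12. 4571.429ms @ 64/7 + 285.714ms (4/7)
13. 4857.143ms @ 68/7 + 285.714ms (4/7)
14. 5142.857ms @ 72/7 + 285.714ms (4/7)
15. 5428.571ms @ 76/7 + 214.286ms (3/7)
16. 5642.857ms @ 79/7 + 71.429ms (1/7)
17. 5714.286ms @ 80/7 + 285.714ms (4/7)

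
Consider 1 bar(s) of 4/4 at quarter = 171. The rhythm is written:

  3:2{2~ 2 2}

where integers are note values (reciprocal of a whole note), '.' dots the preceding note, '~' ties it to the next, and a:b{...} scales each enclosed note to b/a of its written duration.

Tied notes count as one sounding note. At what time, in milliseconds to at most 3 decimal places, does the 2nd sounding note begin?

1. 0.0ms @ 0 + 935.673ms (8/3)
2. 935.673ms @ 8/3 + 467.836ms (4/3)

note 2 onset = 8/3b = 935.673ms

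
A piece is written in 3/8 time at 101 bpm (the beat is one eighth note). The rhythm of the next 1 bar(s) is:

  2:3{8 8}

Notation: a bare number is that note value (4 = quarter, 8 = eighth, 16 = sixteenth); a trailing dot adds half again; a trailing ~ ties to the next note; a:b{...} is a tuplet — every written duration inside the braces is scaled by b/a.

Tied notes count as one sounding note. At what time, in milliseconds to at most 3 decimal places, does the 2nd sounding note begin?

1. 0.0ms @ 0 + 891.089ms (3/2)
2. 891.089ms @ 3/2 + 891.089ms (3/2)

note 2 onset = 3/2b = 891.089ms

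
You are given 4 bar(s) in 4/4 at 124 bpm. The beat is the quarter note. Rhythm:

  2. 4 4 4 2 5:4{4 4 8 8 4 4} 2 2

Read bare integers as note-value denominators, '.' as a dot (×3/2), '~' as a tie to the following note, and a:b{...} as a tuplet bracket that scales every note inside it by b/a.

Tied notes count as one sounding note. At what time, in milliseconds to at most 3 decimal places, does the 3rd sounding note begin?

note 3 onset = 4b = 1935.484ms

1. 0.0ms @ 0 + 1451.613ms (3)
2. 1451.613ms @ 3 + 483.871ms (1)
3. 1935.484ms @ 4 + 483.871ms (1)
4. 2419.355ms @ 5 + 483.871ms (1)
5. 2903.226ms @ 6 + 967.742ms (2)
6. 3870.968ms @ 8 + 387.097ms (4/5)
7. 4258.065ms @ 44/5 + 387.097ms (4/5)
8. 4645.161ms @ 48/5 + 193.548ms (2/5)
9. 4838.71ms @ 10 + 193.548ms (2/5)
10. 5032.258ms @ 52/5 + 387.097ms (4/5)
11. 5419.355ms @ 56/5 + 387.097ms (4/5)
12. 5806.452ms @ 12 + 967.742ms (2)
13. 6774.194ms @ 14 + 967.742ms (2)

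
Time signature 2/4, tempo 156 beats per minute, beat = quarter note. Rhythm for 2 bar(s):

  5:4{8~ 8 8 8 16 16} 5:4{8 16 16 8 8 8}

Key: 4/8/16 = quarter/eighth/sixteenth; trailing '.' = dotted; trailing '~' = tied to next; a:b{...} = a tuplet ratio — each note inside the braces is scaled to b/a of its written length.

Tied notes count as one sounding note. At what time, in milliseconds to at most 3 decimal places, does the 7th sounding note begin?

1. 0.0ms @ 0 + 307.692ms (4/5)
2. 307.692ms @ 4/5 + 153.846ms (2/5)
3. 461.538ms @ 6/5 + 153.846ms (2/5)
4. 615.385ms @ 8/5 + 76.923ms (1/5)
5. 692.308ms @ 9/5 + 76.923ms (1/5)
6. 769.231ms @ 2 + 153.846ms (2/5)
7. 923.077ms @ 12/5 + 76.923ms (1/5)
8. 1000.0ms @ 13/5 + 76.923ms (1/5)
9. 1076.923ms @ 14/5 + 153.846ms (2/5)
10. 1230.769ms @ 16/5 + 153.846ms (2/5)
11. 1384.615ms @ 18/5 + 153.846ms (2/5)

note 7 onset = 12/5b = 923.077ms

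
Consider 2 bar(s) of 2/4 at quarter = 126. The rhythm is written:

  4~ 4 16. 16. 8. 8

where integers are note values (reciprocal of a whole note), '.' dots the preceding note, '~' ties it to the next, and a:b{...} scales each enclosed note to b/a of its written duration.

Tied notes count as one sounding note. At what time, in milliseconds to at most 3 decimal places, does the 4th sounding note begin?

1. 0.0ms @ 0 + 952.381ms (2)
2. 952.381ms @ 2 + 178.571ms (3/8)
3. 1130.952ms @ 19/8 + 178.571ms (3/8)
4. 1309.524ms @ 11/4 + 357.143ms (3/4)
5. 1666.667ms @ 7/2 + 238.095ms (1/2)

note 4 onset = 11/4b = 1309.524ms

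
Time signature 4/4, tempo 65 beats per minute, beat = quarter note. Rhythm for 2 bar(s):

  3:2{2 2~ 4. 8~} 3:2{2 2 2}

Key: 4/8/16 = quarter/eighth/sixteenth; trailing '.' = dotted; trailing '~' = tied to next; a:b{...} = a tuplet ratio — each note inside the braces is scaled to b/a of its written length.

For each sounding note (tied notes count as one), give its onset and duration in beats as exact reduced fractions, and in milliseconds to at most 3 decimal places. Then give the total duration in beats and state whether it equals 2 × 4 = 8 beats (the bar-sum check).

1) 0.0ms=0b +1230.769ms=4/3b
2) 1230.769ms=4/3b +2153.846ms=7/3b
3) 3384.615ms=11/3b +1538.462ms=5/3b
4) 4923.077ms=16/3b +1230.769ms=4/3b
5) 6153.846ms=20/3b +1230.769ms=4/3b
Σ=8b of 8 (65bpm 4/4) — PASS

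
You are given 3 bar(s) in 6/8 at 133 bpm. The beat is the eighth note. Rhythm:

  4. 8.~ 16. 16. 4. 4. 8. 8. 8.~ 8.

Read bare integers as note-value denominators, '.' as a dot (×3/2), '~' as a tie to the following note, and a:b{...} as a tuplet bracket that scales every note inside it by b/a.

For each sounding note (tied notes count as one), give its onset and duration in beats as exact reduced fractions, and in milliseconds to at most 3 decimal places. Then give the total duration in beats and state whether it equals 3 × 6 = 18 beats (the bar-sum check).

1) 0.0ms=0b +1353.383ms=3b
2) 1353.383ms=3b +1015.038ms=9/4b
3) 2368.421ms=21/4b +338.346ms=3/4b
4) 2706.767ms=6b +1353.383ms=3b
5) 4060.15ms=9b +1353.383ms=3b
6) 5413.534ms=12b +676.692ms=3/2b
7) 6090.226ms=27/2b +676.692ms=3/2b
8) 6766.917ms=15b +1353.383ms=3b
Σ=18b of 18 (133bpm 6/8) — PASS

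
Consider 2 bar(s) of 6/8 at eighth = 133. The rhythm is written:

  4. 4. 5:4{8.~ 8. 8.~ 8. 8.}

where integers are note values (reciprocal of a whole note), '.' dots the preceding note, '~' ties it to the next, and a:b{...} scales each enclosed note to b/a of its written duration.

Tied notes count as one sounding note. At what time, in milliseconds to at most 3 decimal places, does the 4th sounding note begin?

1. 0.0ms @ 0 + 1353.383ms (3)
2. 1353.383ms @ 3 + 1353.383ms (3)
3. 2706.767ms @ 6 + 1082.707ms (12/5)
4. 3789.474ms @ 42/5 + 1082.707ms (12/5)
5. 4872.18ms @ 54/5 + 541.353ms (6/5)

note 4 onset = 42/5b = 3789.474ms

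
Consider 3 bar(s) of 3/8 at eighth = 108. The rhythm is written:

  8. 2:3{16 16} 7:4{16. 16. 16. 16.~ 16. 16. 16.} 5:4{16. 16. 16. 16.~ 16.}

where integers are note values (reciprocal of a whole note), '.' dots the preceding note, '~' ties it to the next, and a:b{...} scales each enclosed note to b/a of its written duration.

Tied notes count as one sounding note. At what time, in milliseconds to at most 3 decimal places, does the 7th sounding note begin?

note 7 onset = 30/7b = 2380.952ms

1. 0.0ms @ 0 + 833.333ms (3/2)
2. 833.333ms @ 3/2 + 416.667ms (3/4)
3. 1250.0ms @ 9/4 + 416.667ms (3/4)
4. 1666.667ms @ 3 + 238.095ms (3/7)
5. 1904.762ms @ 24/7 + 238.095ms (3/7)
6. 2142.857ms @ 27/7 + 238.095ms (3/7)
7. 2380.952ms @ 30/7 + 476.19ms (6/7)
8. 2857.143ms @ 36/7 + 238.095ms (3/7)
9. 3095.238ms @ 39/7 + 238.095ms (3/7)
10. 3333.333ms @ 6 + 333.333ms (3/5)
11. 3666.667ms @ 33/5 + 333.333ms (3/5)
12. 4000.0ms @ 36/5 + 333.333ms (3/5)
13. 4333.333ms @ 39/5 + 666.667ms (6/5)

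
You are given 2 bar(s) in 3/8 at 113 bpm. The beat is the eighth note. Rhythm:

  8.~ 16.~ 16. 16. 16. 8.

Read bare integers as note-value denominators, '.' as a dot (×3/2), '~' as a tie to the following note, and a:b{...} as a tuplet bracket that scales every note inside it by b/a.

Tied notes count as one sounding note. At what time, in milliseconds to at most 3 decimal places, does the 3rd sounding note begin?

1. 0.0ms @ 0 + 1592.92ms (3)
2. 1592.92ms @ 3 + 398.23ms (3/4)
3. 1991.15ms @ 15/4 + 398.23ms (3/4)
4. 2389.381ms @ 9/2 + 796.46ms (3/2)

note 3 onset = 15/4b = 1991.15ms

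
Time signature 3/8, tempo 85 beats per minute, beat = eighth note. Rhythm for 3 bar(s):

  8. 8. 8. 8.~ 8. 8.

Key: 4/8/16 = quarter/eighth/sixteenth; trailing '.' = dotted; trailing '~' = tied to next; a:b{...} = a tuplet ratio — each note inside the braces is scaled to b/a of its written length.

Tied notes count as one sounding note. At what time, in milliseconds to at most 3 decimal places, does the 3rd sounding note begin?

note 3 onset = 3b = 2117.647ms

1. 0.0ms @ 0 + 1058.824ms (3/2)
2. 1058.824ms @ 3/2 + 1058.824ms (3/2)
3. 2117.647ms @ 3 + 1058.824ms (3/2)
4. 3176.471ms @ 9/2 + 2117.647ms (3)
5. 5294.118ms @ 15/2 + 1058.824ms (3/2)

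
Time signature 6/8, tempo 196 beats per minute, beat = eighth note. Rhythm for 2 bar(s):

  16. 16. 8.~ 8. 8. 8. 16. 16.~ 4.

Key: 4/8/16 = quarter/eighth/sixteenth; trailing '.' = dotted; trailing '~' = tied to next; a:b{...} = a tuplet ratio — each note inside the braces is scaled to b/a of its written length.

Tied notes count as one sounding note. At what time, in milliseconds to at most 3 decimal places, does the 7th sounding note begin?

1. 0.0ms @ 0 + 229.592ms (3/4)
2. 229.592ms @ 3/4 + 229.592ms (3/4)
3. 459.184ms @ 3/2 + 918.367ms (3)
4. 1377.551ms @ 9/2 + 459.184ms (3/2)
5. 1836.735ms @ 6 + 459.184ms (3/2)
6. 2295.918ms @ 15/2 + 229.592ms (3/4)
7. 2525.51ms @ 33/4 + 1147.959ms (15/4)

note 7 onset = 33/4b = 2525.51ms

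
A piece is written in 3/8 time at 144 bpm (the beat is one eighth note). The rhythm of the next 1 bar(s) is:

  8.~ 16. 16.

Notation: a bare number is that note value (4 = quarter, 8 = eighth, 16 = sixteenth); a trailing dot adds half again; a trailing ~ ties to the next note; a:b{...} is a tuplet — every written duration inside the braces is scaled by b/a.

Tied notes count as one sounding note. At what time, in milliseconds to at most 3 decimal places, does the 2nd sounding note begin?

1. 0.0ms @ 0 + 937.5ms (9/4)
2. 937.5ms @ 9/4 + 312.5ms (3/4)

note 2 onset = 9/4b = 937.5ms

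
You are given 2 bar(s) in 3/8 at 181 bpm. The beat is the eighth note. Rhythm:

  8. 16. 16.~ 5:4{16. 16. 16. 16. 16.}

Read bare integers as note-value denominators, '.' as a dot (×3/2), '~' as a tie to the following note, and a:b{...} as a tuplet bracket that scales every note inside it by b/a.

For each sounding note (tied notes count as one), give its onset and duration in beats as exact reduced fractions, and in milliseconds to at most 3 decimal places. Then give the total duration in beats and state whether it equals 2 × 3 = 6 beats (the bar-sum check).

1) 0.0ms=0b +497.238ms=3/2b
2) 497.238ms=3/2b +248.619ms=3/4b
3) 745.856ms=9/4b +447.514ms=27/20b
4) 1193.37ms=18/5b +198.895ms=3/5b
5) 1392.265ms=21/5b +198.895ms=3/5b
6) 1591.16ms=24/5b +198.895ms=3/5b
7) 1790.055ms=27/5b +198.895ms=3/5b
Σ=6b of 6 (181bpm 3/8) — PASS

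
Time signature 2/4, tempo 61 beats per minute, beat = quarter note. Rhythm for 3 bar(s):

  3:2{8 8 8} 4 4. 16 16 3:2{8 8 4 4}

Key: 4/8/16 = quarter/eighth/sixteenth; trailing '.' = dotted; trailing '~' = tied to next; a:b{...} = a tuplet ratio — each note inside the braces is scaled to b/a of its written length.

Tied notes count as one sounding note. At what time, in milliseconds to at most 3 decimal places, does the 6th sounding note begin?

1. 0.0ms @ 0 + 327.869ms (1/3)
2. 327.869ms @ 1/3 + 327.869ms (1/3)
3. 655.738ms @ 2/3 + 327.869ms (1/3)
4. 983.607ms @ 1 + 983.607ms (1)
5. 1967.213ms @ 2 + 1475.41ms (3/2)
6. 3442.623ms @ 7/2 + 245.902ms (1/4)
7. 3688.525ms @ 15/4 + 245.902ms (1/4)
8. 3934.426ms @ 4 + 327.869ms (1/3)
9. 4262.295ms @ 13/3 + 327.869ms (1/3)
10. 4590.164ms @ 14/3 + 655.738ms (2/3)
11. 5245.902ms @ 16/3 + 655.738ms (2/3)

note 6 onset = 7/2b = 3442.623ms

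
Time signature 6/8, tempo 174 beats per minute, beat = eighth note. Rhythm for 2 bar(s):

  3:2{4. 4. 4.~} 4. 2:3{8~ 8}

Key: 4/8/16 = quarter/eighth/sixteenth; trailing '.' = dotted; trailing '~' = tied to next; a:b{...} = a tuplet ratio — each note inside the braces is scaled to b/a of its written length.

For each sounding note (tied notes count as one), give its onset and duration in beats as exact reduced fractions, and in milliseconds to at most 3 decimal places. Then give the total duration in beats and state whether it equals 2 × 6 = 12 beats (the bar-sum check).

1) 0.0ms=0b +689.655ms=2b
2) 689.655ms=2b +689.655ms=2b
3) 1379.31ms=4b +1724.138ms=5b
4) 3103.448ms=9b +1034.483ms=3b
Σ=12b of 12 (174bpm 6/8) — PASS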